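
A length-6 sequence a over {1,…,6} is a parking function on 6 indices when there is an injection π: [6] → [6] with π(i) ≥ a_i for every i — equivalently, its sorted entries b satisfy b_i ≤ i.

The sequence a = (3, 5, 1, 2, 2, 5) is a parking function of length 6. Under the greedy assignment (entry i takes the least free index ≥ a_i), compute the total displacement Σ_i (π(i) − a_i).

Σπ = 21 ({1..6} each once); Σa = 3+5+1+2+2+5 = 18; disp = 21−18 = 3.

3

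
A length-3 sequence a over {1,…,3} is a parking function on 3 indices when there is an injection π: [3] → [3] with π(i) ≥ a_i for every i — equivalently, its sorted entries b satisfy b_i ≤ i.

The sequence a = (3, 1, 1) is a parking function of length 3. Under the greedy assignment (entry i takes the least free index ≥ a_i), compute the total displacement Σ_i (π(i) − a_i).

Σπ(i) = 1+…+3 = 6; Σa = 3+1+1 = 5; disp = 6−5 = 1.

1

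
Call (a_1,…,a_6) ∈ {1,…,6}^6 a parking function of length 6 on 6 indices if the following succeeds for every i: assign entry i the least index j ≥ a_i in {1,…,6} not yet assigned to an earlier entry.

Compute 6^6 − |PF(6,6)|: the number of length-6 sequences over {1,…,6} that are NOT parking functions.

|PF| = (7−6)·7^(6−1) = 1 · 16807 = 16807
E.g. (6,5,4,4,5,5) → sorted (4,4,5,5,5,6): b_1=4>1, not a PF.
6^6 − 16807 = 46656 − 16807 = 29849

29849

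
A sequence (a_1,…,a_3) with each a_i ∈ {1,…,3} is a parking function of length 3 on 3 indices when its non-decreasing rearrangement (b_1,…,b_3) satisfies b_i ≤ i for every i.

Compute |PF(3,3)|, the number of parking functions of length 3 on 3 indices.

16

Count = 1·4^2 = 1×16 = 16 (Pollak)
E.g. (3,2,1) → sorted (1,2,3): b_i ≤ i ∀i, a PF.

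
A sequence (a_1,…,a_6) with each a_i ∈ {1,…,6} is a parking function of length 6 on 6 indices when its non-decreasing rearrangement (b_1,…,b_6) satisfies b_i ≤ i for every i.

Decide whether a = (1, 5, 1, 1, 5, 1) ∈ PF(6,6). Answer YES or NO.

Sorted: b = (1, 1, 1, 1, 5, 5).
  b_1=1 ≤ 1
  b_2=1 ≤ 2
  b_3=1 ≤ 3
  b_4=1 ≤ 4
  b_5=5 ≤ 5
  b_6=5 ≤ 6
All bounds hold ⇒ YES

YES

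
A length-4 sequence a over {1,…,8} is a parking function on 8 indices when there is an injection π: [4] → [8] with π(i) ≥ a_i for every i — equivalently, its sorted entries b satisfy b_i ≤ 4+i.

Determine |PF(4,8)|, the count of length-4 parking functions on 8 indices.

3645

#PF = (9−4)·9^(4−1) = 5×729 = 3645 [KW]
Example (7,4,4,3) → sorted (3,4,4,7): b_i ≤ 4+i ∀i, a PF.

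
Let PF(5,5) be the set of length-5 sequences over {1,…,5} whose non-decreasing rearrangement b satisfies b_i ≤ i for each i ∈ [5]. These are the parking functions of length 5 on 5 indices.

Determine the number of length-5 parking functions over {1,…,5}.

Count = (6−5)·6^(5−1) = 1·1296 = 1296 [KW]
One tuple (1,4,1,3,4) → sorted (1,1,3,4,4): b_i ≤ i ∀i, a PF.

1296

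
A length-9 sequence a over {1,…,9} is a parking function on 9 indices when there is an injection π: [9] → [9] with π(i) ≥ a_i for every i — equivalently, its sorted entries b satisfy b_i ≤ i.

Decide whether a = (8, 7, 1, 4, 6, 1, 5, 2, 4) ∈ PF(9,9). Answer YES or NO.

YES

Order a: b = (1, 1, 2, 4, 4, 5, 6, 7, 8).
  b_1=1 ≤ 1
  b_2=1 ≤ 2
  b_3=2 ≤ 3
  b_4=4 ≤ 4
  b_5=4 ≤ 5
  b_6=5 ≤ 6
  b_7=6 ≤ 7
  b_8=7 ≤ 8
  b_9=8 ≤ 9
All bounds hold ⇒ YES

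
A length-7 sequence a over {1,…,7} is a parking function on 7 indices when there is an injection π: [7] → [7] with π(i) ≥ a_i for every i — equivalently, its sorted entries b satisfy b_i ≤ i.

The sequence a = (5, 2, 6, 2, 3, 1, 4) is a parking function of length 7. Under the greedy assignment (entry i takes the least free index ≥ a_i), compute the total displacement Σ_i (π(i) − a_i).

Σπ = 7·8/2 = 28 (π permutes [7]); Σa = 5+2+6+2+3+1+4 = 23; disp = 28−23 = 5.

5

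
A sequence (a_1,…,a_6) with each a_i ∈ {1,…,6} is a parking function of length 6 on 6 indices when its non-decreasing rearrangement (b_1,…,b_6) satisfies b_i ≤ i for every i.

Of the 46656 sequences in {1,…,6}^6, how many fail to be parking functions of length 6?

29849

Count = 1·7^5 = 1·16807 = 16807 [KW]
One tuple (3,6,5,6,6,3) → sorted (3,3,5,6,6,6): b_1=3>1, not a PF.
Total 46656; non-PF = 46656−16807 = 29849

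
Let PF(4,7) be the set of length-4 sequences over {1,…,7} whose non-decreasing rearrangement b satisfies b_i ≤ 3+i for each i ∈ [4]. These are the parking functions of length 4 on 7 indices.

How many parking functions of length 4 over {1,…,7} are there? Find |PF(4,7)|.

Count = (8−4)·8^(4−1) = 4×512 = 2048 [KW]
Check (5,6,1,6) → sorted (1,5,6,6): b_i ≤ 3+i ∀i, a PF.

2048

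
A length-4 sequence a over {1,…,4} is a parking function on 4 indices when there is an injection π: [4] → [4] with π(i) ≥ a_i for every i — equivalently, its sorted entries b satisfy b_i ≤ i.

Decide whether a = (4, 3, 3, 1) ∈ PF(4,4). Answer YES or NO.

NO

Sorted: b = (1, 3, 3, 4).
  b_1=1 ≤ 1
  b_2=3 > 2
  fails at i=2 ⇒ NO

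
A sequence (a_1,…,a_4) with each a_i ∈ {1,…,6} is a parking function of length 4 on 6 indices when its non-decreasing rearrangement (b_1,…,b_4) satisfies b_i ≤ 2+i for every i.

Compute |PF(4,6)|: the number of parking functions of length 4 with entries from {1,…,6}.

1029

#PF = (6+1−4)·(6+1)^{4−1} = 3×343 = 1029 (Konheim–Weiss)
Example (1,4,1,3) → sorted (1,1,3,4): b_i ≤ 2+i ∀i, a PF.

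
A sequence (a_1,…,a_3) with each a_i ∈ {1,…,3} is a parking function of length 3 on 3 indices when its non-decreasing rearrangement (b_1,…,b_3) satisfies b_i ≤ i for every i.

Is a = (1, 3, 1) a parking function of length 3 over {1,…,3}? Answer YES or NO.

Order a: b = (1, 1, 3).
  b_1=1 ≤ 1
  b_2=1 ≤ 2
  b_3=3 ≤ 3
All bounds hold ⇒ YES

YES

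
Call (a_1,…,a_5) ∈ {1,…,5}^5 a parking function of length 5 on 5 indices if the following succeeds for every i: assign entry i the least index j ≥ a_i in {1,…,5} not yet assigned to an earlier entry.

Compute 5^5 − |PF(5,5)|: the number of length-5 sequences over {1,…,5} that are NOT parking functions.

1829

|PF| = (5+1−5)·(5+1)^{5−1} = 1×1296 = 1296 [KW]
Example (5,3,4,4,4) → sorted (3,4,4,4,5): b_1=3>1, not a PF.
Total 3125; non-PF = 3125−1296 = 1829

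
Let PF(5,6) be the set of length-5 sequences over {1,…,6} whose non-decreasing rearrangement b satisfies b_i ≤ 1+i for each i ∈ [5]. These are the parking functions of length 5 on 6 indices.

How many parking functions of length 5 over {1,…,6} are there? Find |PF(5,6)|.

4802

|PF| = (7−5)·7^(5−1) = 2×2401 = 4802 (Konheim–Weiss)
Example (3,3,2,2,4) → sorted (2,2,3,3,4): b_i ≤ 1+i ∀i, a PF.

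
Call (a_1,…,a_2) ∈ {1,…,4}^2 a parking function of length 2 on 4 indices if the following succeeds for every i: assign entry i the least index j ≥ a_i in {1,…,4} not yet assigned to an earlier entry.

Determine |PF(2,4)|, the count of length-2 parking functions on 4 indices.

|PF| = (4+1−2)·(4+1)^{2−1} = 3 · 5 = 15 (Konheim–Weiss)
One tuple (3,1) → sorted (1,3): b_i ≤ 2+i ∀i, a PF.

15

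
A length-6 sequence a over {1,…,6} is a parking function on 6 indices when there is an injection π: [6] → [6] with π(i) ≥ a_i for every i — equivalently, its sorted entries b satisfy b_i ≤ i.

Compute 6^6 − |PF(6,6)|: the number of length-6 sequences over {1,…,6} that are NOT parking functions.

|PF| = (7−6)·7^(6−1) = 1·16807 = 16807 (Pollak)
E.g. (6,4,6,2,6,5) → sorted (2,4,5,6,6,6): b_1=2>1, not a PF.
Total 46656; non-PF = 46656−16807 = 29849

29849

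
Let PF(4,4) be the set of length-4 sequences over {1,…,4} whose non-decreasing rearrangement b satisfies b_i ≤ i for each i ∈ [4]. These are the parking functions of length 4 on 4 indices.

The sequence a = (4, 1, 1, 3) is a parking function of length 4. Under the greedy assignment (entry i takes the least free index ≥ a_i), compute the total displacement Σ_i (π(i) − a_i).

1

Σπ = 4·5/2 = 10 (π permutes [4]); Σa = 4+1+1+3 = 9; disp = 10−9 = 1.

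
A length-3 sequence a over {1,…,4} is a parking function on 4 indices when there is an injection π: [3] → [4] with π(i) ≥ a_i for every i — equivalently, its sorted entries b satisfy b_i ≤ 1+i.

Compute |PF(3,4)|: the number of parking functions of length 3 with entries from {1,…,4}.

50

|PF(3,4)| = (4+1−3)·(4+1)^{3−1} = 2×25 = 50
E.g. (1,1,2) → sorted (1,1,2): b_i ≤ 1+i ∀i, a PF.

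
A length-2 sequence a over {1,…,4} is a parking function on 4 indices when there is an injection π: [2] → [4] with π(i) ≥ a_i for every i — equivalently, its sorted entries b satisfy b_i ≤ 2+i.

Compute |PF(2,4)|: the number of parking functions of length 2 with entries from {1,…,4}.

15

|PF(2,4)| = 3·5^1 = 3·5 = 15 (Pollak)
E.g. (2,1) → sorted (1,2): b_i ≤ 2+i ∀i, a PF.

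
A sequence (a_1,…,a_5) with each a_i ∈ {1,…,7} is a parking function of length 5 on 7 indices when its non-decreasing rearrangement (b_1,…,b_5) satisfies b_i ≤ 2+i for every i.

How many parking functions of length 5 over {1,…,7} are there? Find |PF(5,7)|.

|PF(5,7)| = (7−5+1)·(7+1)^(5−1) = 3×4096 = 12288 [KW]
One tuple (4,3,2,6,3) → sorted (2,3,3,4,6): b_i ≤ 2+i ∀i, a PF.

12288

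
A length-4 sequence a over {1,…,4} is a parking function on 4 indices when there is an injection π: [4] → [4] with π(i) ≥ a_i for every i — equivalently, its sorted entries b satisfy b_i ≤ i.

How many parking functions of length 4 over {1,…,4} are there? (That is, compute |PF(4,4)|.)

Count = (4+1−4)·(4+1)^{4−1} = 1 · 125 = 125 [KW]
Example (4,1,2,1) → sorted (1,1,2,4): b_i ≤ i ∀i, a PF.

125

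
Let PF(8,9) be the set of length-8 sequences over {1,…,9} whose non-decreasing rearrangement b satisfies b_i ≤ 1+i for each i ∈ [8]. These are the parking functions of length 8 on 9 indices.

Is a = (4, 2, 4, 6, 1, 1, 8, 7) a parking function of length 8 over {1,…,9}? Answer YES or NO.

Sorted: b = (1, 1, 2, 4, 4, 6, 7, 8).
  b_1=1 ≤ 2
  b_2=1 ≤ 3
  b_3=2 ≤ 4
  b_4=4 ≤ 5
  b_5=4 ≤ 6
  b_6=6 ≤ 7
  b_7=7 ≤ 8
  b_8=8 ≤ 9
All bounds hold ⇒ YES

YES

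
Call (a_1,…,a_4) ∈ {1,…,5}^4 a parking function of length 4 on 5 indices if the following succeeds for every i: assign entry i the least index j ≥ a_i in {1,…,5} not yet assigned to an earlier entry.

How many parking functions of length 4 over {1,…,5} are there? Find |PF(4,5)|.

Count = (5−4+1)·(5+1)^(4−1) = 2·216 = 432 (Pollak)
Example (1,3,1,3) → sorted (1,1,3,3): b_i ≤ 1+i ∀i, a PF.

432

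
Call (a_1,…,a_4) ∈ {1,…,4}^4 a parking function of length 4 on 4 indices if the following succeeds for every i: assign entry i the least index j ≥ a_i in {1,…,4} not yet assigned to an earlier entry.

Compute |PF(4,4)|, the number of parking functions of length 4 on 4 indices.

Count = (4−4+1)·(4+1)^(4−1) = 1 · 125 = 125 (Konheim–Weiss)
Example (2,3,3,1) → sorted (1,2,3,3): b_i ≤ i ∀i, a PF.

125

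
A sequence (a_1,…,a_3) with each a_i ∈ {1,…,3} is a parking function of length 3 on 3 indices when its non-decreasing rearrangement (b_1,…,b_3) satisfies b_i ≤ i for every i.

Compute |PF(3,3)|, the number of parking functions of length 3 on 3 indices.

|PF(3,3)| = 1·4^2 = 1·16 = 16 [KW]
E.g. (2,1,2) → sorted (1,2,2): b_i ≤ i ∀i, a PF.

16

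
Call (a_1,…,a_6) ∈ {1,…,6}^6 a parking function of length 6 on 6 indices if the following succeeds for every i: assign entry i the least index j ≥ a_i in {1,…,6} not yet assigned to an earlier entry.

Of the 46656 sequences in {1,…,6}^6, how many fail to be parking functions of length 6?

29849

|PF(6,6)| = 1·7^5 = 1 · 16807 = 16807 (Pollak)
E.g. (6,3,4,6,5,5) → sorted (3,4,5,5,6,6): b_1=3>1, not a PF.
So 46656 − 16807 = 29849 fail.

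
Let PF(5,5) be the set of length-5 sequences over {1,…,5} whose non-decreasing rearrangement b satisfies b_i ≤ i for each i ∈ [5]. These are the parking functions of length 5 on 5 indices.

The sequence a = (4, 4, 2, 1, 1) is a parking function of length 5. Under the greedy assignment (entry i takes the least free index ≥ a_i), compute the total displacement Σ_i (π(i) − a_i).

3

Σπ = 15 ({1..5} each once); Σa = 4+4+2+1+1 = 12; disp = 15−12 = 3.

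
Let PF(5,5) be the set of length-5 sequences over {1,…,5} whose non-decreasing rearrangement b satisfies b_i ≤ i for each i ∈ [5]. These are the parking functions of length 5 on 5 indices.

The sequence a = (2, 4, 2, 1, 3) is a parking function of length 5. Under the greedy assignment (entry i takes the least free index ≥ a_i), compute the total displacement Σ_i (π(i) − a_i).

3

Σπ(i) = 1+…+5 = 15; Σa = 2+4+2+1+3 = 12; disp = 15−12 = 3.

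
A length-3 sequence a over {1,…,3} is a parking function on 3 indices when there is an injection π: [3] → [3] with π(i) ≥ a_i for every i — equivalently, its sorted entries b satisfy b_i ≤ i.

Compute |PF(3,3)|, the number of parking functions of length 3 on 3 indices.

16

|PF(3,3)| = (3−3+1)·(3+1)^(3−1) = 1·16 = 16 (Pollak)
Example (1,1,3) → sorted (1,1,3): b_i ≤ i ∀i, a PF.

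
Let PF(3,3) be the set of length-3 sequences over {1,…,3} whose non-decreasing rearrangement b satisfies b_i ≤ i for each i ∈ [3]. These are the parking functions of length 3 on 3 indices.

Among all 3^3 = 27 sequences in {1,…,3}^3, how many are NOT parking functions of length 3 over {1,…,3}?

Count = (4−3)·4^(3−1) = 1 · 16 = 16
Check (3,3,3) → sorted (3,3,3): b_1=3>1, not a PF.
So 27 − 16 = 11 fail.

11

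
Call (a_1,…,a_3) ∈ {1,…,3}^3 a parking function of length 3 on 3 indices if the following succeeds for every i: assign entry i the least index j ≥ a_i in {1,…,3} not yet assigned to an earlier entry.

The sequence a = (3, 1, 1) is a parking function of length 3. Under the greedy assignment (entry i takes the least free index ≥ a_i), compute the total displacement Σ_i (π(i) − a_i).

Σπ(i) = 1+…+3 = 6; Σa = 3+1+1 = 5; disp = 6−5 = 1.

1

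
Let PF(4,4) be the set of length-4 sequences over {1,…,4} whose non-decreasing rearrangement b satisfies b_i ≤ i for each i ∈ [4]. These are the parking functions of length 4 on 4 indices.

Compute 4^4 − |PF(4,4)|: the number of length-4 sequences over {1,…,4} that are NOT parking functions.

|PF(4,4)| = (4+1−4)·(4+1)^{4−1} = 1·125 = 125
E.g. (1,4,3,3) → sorted (1,3,3,4): b_2=3>2, not a PF.
So 256 − 125 = 131 fail.

131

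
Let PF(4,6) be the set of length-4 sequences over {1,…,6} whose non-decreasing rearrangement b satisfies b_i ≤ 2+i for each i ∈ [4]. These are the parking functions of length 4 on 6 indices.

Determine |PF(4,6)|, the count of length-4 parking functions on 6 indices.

1029

|PF(4,6)| = 3·7^3 = 3 · 343 = 1029 [KW]
Example (1,5,4,5) → sorted (1,4,5,5): b_i ≤ 2+i ∀i, a PF.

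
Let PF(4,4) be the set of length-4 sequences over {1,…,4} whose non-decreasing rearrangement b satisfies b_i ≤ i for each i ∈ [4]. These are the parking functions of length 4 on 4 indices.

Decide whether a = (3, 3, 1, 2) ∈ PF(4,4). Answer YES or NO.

YES

Sorted: b = (1, 2, 3, 3).
  b_1=1 ≤ 1
  b_2=2 ≤ 2
  b_3=3 ≤ 3
  b_4=3 ≤ 4
All bounds hold ⇒ YES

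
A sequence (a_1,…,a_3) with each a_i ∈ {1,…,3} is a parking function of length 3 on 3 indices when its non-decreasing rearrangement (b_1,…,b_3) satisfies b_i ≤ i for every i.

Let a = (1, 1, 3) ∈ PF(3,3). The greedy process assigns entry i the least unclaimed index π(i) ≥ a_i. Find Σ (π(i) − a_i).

1

Σπ = 3·4/2 = 6 (π permutes [3]); Σa = 1+1+3 = 5; disp = 6−5 = 1.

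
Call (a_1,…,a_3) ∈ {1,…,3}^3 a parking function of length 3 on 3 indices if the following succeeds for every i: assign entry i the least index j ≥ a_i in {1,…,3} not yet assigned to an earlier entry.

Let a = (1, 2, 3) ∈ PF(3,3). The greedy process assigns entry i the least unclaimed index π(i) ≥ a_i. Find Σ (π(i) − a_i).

Σπ = 3·4/2 = 6 (π permutes [3]); Σa = 1+2+3 = 6; disp = 6−6 = 0.

0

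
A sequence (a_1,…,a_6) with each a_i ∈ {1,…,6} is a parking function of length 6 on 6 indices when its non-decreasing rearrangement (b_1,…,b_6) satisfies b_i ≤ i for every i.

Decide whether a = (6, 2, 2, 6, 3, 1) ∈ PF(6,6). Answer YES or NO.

Sorted: b = (1, 2, 2, 3, 6, 6).
  b_1=1 ≤ 1
  b_2=2 ≤ 2
  b_3=2 ≤ 3
  b_4=3 ≤ 4
  b_5=6 > 5
  fails at i=5 ⇒ NO

NO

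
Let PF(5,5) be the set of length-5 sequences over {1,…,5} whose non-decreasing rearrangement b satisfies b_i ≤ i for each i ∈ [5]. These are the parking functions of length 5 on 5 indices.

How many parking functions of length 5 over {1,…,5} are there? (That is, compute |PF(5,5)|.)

|PF| = (5+1−5)·(5+1)^{5−1} = 1 · 1296 = 1296 (Konheim–Weiss)
Example (3,4,5,1,2) → sorted (1,2,3,4,5): b_i ≤ i ∀i, a PF.

1296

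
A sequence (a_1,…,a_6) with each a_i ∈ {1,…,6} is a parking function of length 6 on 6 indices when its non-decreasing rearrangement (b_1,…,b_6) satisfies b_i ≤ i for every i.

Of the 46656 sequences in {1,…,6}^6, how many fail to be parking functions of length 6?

|PF(6,6)| = 1·7^5 = 1×16807 = 16807 [KW]
Check (6,4,5,3,5,3) → sorted (3,3,4,5,5,6): b_1=3>1, not a PF.
6^6 − 16807 = 46656 − 16807 = 29849

29849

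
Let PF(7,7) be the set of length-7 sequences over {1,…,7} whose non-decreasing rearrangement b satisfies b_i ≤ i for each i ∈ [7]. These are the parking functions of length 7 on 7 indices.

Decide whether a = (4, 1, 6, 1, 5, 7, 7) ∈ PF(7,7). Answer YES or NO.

NO

Order a: b = (1, 1, 4, 5, 6, 7, 7).
  b_1=1 ≤ 1
  b_2=1 ≤ 2
  b_3=4 > 3
  fails at i=3 ⇒ NO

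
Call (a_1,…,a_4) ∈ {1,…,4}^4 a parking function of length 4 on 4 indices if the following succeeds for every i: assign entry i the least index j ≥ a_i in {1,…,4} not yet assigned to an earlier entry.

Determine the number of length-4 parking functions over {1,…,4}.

#PF = (4+1−4)·(4+1)^{4−1} = 1 · 125 = 125 [KW]
E.g. (3,2,4,1) → sorted (1,2,3,4): b_i ≤ i ∀i, a PF.

125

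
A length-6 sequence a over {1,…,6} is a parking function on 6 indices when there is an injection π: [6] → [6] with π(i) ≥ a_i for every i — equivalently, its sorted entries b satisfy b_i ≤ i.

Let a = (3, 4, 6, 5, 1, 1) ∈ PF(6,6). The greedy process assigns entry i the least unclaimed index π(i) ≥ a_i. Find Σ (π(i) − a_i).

Σπ(i) = 1+…+6 = 21; Σa = 3+4+6+5+1+1 = 20; disp = 21−20 = 1.

1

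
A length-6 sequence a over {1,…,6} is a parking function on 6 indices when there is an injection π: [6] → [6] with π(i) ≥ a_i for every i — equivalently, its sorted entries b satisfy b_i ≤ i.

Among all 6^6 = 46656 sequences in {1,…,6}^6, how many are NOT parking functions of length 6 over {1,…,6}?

Count = (7−6)·7^(6−1) = 1·16807 = 16807 [KW]
One tuple (4,6,5,6,3,2) → sorted (2,3,4,5,6,6): b_1=2>1, not a PF.
So 46656 − 16807 = 29849 fail.

29849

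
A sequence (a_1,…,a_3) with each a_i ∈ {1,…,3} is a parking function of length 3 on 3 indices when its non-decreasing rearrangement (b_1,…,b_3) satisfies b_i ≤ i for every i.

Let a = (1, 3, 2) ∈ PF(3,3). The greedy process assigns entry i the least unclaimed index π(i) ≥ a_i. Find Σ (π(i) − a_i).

0

Σπ(i) = 1+…+3 = 6; Σa = 1+3+2 = 6; disp = 6−6 = 0.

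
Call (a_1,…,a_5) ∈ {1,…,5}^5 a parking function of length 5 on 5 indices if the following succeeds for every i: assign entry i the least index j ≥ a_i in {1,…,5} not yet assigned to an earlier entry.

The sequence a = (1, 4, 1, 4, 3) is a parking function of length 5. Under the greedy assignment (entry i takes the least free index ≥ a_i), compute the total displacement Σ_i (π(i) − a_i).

2

Σπ = 5·6/2 = 15 (π permutes [5]); Σa = 1+4+1+4+3 = 13; disp = 15−13 = 2.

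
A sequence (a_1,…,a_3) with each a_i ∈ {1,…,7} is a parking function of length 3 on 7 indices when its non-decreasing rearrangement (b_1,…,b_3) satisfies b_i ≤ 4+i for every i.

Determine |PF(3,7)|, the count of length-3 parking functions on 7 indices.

Count = (8−3)·8^(3−1) = 5·64 = 320 (Konheim–Weiss)
Check (6,5,3) → sorted (3,5,6): b_i ≤ 4+i ∀i, a PF.

320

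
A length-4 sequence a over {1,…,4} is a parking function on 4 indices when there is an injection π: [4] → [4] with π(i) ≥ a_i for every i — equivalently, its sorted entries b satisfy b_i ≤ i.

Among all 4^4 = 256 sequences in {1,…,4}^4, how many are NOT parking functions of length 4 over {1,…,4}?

|PF| = (5−4)·5^(4−1) = 1 · 125 = 125
Check (4,4,2,4) → sorted (2,4,4,4): b_1=2>1, not a PF.
So 256 − 125 = 131 fail.

131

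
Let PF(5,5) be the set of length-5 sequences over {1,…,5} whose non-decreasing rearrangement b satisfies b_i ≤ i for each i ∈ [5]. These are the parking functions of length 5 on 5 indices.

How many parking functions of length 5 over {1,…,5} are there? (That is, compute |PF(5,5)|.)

1296

Count = (5−5+1)·(5+1)^(5−1) = 1×1296 = 1296 (Konheim–Weiss)
Example (3,3,2,3,1) → sorted (1,2,3,3,3): b_i ≤ i ∀i, a PF.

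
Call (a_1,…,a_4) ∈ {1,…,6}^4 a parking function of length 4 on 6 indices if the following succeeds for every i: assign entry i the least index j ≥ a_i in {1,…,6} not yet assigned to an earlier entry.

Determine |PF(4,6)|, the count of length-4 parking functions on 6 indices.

1029

|PF| = (7−4)·7^(4−1) = 3×343 = 1029 [KW]
E.g. (2,3,5,5) → sorted (2,3,5,5): b_i ≤ 2+i ∀i, a PF.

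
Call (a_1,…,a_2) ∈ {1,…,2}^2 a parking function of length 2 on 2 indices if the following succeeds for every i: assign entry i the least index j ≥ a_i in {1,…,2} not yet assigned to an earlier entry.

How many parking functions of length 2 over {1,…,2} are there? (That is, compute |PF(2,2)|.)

3

#PF = (2+1−2)·(2+1)^{2−1} = 1×3 = 3 [KW]
Example (1,1) → sorted (1,1): b_i ≤ i ∀i, a PF.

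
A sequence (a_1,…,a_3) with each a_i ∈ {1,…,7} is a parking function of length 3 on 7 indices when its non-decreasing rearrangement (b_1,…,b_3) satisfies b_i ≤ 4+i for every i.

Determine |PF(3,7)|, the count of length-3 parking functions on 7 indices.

|PF(3,7)| = 5·8^2 = 5·64 = 320 (Konheim–Weiss)
E.g. (7,3,4) → sorted (3,4,7): b_i ≤ 4+i ∀i, a PF.

320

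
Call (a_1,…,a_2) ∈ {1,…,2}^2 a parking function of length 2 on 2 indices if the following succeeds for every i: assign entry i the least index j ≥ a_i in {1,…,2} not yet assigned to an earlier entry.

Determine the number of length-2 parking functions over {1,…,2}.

3

|PF| = (2−2+1)·(2+1)^(2−1) = 1 · 3 = 3 (Pollak)
Example (1,1) → sorted (1,1): b_i ≤ i ∀i, a PF.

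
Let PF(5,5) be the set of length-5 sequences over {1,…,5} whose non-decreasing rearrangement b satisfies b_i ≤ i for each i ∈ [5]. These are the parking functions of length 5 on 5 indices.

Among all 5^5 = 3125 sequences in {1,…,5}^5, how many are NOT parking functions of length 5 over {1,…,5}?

1829

Count = (6−5)·6^(5−1) = 1×1296 = 1296 (Konheim–Weiss)
Example (5,2,2,5,5) → sorted (2,2,5,5,5): b_1=2>1, not a PF.
5^5 − 1296 = 3125 − 1296 = 1829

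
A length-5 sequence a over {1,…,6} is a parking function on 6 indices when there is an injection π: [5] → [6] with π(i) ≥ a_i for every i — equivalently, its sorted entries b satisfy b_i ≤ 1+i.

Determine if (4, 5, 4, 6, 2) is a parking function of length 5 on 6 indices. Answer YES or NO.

NO

Rearranged: b = (2, 4, 4, 5, 6).
  b_1=2 ≤ 2
  b_2=4 > 3
  fails at i=2 ⇒ NO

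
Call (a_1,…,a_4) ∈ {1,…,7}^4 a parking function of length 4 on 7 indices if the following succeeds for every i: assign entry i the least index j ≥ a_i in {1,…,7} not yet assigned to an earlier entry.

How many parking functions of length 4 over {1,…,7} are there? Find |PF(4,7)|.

Count = 4·8^3 = 4×512 = 2048
Check (2,7,1,3) → sorted (1,2,3,7): b_i ≤ 3+i ∀i, a PF.

2048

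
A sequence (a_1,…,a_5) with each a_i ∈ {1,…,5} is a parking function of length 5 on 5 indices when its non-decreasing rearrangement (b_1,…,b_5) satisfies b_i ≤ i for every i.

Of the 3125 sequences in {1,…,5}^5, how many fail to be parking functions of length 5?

1829

|PF| = (6−5)·6^(5−1) = 1 · 1296 = 1296 (Konheim–Weiss)
One tuple (5,2,4,4,4) → sorted (2,4,4,4,5): b_1=2>1, not a PF.
So 3125 − 1296 = 1829 fail.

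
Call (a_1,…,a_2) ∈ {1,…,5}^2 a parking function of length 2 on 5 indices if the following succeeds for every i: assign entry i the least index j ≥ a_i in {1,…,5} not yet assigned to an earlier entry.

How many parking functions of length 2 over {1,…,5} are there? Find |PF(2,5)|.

|PF| = (6−2)·6^(2−1) = 4·6 = 24
Check (5,2) → sorted (2,5): b_i ≤ 3+i ∀i, a PF.

24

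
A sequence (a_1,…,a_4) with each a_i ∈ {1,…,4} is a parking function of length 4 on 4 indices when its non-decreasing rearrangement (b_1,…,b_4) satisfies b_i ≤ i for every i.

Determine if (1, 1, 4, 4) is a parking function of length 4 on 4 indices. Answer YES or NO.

Sorted: b = (1, 1, 4, 4).
  b_1=1 ≤ 1
  b_2=1 ≤ 2
  b_3=4 > 3
  fails at i=3 ⇒ NO

NO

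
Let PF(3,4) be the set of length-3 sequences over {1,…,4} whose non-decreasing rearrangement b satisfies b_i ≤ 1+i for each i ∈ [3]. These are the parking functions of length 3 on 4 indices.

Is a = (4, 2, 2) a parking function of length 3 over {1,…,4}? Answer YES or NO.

Order a: b = (2, 2, 4).
  b_1=2 ≤ 2
  b_2=2 ≤ 3
  b_3=4 ≤ 4
All bounds hold ⇒ YES

YES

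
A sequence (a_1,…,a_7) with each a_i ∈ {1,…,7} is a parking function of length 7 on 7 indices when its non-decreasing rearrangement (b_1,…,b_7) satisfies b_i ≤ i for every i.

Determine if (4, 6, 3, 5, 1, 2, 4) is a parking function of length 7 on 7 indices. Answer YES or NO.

Rearranged: b = (1, 2, 3, 4, 4, 5, 6).
  b_1=1 ≤ 1
  b_2=2 ≤ 2
  b_3=3 ≤ 3
  b_4=4 ≤ 4
  b_5=4 ≤ 5
  b_6=5 ≤ 6
  b_7=6 ≤ 7
All bounds hold ⇒ YES

YES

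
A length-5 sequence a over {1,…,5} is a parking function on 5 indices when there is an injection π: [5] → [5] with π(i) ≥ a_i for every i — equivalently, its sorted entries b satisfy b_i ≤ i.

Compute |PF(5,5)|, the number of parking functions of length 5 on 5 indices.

Count = (5−5+1)·(5+1)^(5−1) = 1·1296 = 1296
Check (2,2,1,3,5) → sorted (1,2,2,3,5): b_i ≤ i ∀i, a PF.

1296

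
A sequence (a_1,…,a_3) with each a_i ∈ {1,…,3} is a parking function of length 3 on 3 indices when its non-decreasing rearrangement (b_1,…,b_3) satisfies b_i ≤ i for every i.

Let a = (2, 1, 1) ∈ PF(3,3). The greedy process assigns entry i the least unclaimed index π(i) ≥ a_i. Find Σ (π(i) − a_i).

2

Σπ(i) = 1+…+3 = 6; Σa = 2+1+1 = 4; disp = 6−4 = 2.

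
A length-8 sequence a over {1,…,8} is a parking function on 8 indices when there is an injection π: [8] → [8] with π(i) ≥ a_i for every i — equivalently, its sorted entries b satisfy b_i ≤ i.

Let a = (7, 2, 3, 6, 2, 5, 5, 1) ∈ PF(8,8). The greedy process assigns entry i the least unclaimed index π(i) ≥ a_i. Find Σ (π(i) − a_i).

5

Σπ = 36 ({1..8} each once); Σa = 7+2+3+6+2+5+5+1 = 31; disp = 36−31 = 5.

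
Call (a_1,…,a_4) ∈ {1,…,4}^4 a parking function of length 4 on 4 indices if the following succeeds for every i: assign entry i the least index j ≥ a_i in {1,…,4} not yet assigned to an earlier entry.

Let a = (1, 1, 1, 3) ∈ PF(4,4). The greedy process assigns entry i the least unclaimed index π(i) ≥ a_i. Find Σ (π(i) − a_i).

Σπ(i) = 1+…+4 = 10; Σa = 1+1+1+3 = 6; disp = 10−6 = 4.

4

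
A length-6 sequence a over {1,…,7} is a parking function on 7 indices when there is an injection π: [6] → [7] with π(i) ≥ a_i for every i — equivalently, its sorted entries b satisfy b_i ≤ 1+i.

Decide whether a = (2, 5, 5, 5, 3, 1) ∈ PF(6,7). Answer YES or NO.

Sorted: b = (1, 2, 3, 5, 5, 5).
  b_1=1 ≤ 2
  b_2=2 ≤ 3
  b_3=3 ≤ 4
  b_4=5 ≤ 5
  b_5=5 ≤ 6
  b_6=5 ≤ 7
All bounds hold ⇒ YES

YES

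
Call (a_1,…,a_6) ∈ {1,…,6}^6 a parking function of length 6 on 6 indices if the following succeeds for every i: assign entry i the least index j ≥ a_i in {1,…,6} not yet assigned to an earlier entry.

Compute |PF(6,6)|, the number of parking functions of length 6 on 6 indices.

Count = (6+1−6)·(6+1)^{6−1} = 1 · 16807 = 16807 (Konheim–Weiss)
E.g. (5,3,1,1,1,5) → sorted (1,1,1,3,5,5): b_i ≤ i ∀i, a PF.

16807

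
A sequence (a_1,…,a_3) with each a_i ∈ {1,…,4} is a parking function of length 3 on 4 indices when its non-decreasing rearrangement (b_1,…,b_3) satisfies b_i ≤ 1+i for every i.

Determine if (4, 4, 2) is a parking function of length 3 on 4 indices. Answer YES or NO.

Rearranged: b = (2, 4, 4).
  b_1=2 ≤ 2
  b_2=4 > 3
  fails at i=2 ⇒ NO

NO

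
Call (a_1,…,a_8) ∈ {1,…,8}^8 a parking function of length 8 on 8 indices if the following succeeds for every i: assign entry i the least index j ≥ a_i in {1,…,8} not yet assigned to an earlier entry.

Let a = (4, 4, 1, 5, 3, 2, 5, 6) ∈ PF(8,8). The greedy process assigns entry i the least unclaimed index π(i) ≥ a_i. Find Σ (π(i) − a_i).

6

Σπ = 8·9/2 = 36 (π permutes [8]); Σa = 4+4+1+5+3+2+5+6 = 30; disp = 36−30 = 6.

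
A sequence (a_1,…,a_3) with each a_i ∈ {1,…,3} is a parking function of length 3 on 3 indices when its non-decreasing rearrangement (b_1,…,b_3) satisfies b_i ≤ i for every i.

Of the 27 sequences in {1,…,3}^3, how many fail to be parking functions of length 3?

|PF(3,3)| = (3−3+1)·(3+1)^(3−1) = 1·16 = 16 (Konheim–Weiss)
E.g. (3,3,2) → sorted (2,3,3): b_1=2>1, not a PF.
Total 27; non-PF = 27−16 = 11

11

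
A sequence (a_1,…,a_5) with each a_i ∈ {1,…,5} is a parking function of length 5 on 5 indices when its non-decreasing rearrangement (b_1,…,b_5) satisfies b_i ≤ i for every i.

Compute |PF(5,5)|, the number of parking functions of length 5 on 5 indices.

1296

Count = 1·6^4 = 1·1296 = 1296 (Konheim–Weiss)
One tuple (1,1,3,3,4) → sorted (1,1,3,3,4): b_i ≤ i ∀i, a PF.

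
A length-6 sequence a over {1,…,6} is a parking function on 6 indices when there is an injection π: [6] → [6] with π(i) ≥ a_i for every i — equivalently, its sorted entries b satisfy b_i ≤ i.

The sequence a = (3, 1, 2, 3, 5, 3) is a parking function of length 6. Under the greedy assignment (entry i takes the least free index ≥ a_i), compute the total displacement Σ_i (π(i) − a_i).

4

Σπ = 21 ({1..6} each once); Σa = 3+1+2+3+5+3 = 17; disp = 21−17 = 4.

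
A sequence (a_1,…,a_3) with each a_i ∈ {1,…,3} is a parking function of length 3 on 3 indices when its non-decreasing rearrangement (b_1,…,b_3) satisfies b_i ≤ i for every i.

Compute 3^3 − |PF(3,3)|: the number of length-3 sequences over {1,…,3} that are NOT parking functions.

#PF = 1·4^2 = 1·16 = 16
E.g. (3,3,2) → sorted (2,3,3): b_1=2>1, not a PF.
Total 27; non-PF = 27−16 = 11

11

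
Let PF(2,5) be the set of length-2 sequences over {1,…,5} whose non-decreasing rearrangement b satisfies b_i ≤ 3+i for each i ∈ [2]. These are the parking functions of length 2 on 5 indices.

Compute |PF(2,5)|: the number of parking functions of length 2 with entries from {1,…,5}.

24

#PF = (5−2+1)·(5+1)^(2−1) = 4·6 = 24 [KW]
Example (3,4) → sorted (3,4): b_i ≤ 3+i ∀i, a PF.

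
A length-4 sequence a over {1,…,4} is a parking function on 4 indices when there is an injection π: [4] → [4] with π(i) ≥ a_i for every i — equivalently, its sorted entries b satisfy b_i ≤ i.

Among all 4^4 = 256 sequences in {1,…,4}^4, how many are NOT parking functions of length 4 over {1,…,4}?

131

|PF| = (4+1−4)·(4+1)^{4−1} = 1·125 = 125
One tuple (4,4,3,3) → sorted (3,3,4,4): b_1=3>1, not a PF.
Total 256; non-PF = 256−125 = 131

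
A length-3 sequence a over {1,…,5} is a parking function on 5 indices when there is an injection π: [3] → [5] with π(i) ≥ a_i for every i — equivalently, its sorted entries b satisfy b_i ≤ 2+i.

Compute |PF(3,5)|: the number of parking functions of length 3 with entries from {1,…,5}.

108

#PF = (6−3)·6^(3−1) = 3×36 = 108
One tuple (4,1,5) → sorted (1,4,5): b_i ≤ 2+i ∀i, a PF.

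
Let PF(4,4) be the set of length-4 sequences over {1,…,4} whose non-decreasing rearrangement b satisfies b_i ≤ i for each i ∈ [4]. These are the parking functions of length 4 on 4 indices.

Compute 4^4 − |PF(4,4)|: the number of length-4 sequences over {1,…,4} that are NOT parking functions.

|PF(4,4)| = 1·5^3 = 1 · 125 = 125 [KW]
One tuple (3,2,3,4) → sorted (2,3,3,4): b_1=2>1, not a PF.
So 256 − 125 = 131 fail.

131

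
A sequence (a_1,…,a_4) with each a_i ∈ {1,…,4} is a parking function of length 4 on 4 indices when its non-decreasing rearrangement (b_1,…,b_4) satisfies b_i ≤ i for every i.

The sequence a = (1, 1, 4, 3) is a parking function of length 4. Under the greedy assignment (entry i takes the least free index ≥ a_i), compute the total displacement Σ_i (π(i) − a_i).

1

Σπ(i) = 1+…+4 = 10; Σa = 1+1+4+3 = 9; disp = 10−9 = 1.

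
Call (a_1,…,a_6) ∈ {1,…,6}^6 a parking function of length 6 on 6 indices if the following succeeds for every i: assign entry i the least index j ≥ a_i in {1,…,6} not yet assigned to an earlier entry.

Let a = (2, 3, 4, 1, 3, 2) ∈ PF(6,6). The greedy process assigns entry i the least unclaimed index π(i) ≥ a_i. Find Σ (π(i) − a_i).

Σπ = 21 ({1..6} each once); Σa = 2+3+4+1+3+2 = 15; disp = 21−15 = 6.

6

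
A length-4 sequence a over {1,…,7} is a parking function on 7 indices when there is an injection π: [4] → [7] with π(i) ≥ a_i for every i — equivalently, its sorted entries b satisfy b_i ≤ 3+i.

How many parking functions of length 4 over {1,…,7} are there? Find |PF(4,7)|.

2048

|PF(4,7)| = (7−4+1)·(7+1)^(4−1) = 4×512 = 2048 (Pollak)
Example (7,6,1,1) → sorted (1,1,6,7): b_i ≤ 3+i ∀i, a PF.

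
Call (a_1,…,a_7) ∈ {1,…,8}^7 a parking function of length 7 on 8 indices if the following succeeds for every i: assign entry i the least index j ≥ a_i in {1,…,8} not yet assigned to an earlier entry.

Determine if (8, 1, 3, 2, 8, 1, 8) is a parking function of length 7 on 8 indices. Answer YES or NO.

NO

Rearranged: b = (1, 1, 2, 3, 8, 8, 8).
  b_1=1 ≤ 2
  b_2=1 ≤ 3
  b_3=2 ≤ 4
  b_4=3 ≤ 5
  b_5=8 > 6
  fails at i=5 ⇒ NO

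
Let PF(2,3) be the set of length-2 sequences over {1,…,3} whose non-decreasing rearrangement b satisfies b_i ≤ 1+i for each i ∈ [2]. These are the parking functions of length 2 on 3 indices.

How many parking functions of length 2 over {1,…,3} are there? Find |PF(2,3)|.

8

|PF| = (3−2+1)·(3+1)^(2−1) = 2·4 = 8 (Pollak)
Check (2,3) → sorted (2,3): b_i ≤ 1+i ∀i, a PF.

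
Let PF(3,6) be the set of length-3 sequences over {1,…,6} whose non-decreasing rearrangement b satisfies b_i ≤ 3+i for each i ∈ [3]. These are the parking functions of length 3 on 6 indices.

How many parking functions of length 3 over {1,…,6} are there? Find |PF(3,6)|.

196

Count = (6+1−3)·(6+1)^{3−1} = 4×49 = 196 (Konheim–Weiss)
One tuple (5,3,6) → sorted (3,5,6): b_i ≤ 3+i ∀i, a PF.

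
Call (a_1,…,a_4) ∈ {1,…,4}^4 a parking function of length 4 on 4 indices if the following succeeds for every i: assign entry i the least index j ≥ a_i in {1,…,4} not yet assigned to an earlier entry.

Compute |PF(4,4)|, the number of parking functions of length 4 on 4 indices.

125

#PF = (4−4+1)·(4+1)^(4−1) = 1·125 = 125 (Pollak)
Example (3,2,1,2) → sorted (1,2,2,3): b_i ≤ i ∀i, a PF.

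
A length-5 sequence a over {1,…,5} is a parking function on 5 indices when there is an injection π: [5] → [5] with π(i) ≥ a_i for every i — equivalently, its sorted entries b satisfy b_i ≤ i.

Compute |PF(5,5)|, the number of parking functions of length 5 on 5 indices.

|PF(5,5)| = (5+1−5)·(5+1)^{5−1} = 1 · 1296 = 1296 (Konheim–Weiss)
One tuple (2,5,3,1,3) → sorted (1,2,3,3,5): b_i ≤ i ∀i, a PF.

1296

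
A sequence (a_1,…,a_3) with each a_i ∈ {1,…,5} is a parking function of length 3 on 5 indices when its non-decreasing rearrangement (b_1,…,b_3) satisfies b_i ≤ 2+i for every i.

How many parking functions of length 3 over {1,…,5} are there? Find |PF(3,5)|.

108

|PF| = (5+1−3)·(5+1)^{3−1} = 3×36 = 108 (Pollak)
One tuple (1,1,2) → sorted (1,1,2): b_i ≤ 2+i ∀i, a PF.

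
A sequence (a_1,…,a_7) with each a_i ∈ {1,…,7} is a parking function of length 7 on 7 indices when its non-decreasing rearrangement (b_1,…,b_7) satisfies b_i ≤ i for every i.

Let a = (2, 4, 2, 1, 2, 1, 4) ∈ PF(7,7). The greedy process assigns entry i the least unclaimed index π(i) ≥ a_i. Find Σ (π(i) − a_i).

Σπ(i) = 1+…+7 = 28; Σa = 2+4+2+1+2+1+4 = 16; disp = 28−16 = 12.

12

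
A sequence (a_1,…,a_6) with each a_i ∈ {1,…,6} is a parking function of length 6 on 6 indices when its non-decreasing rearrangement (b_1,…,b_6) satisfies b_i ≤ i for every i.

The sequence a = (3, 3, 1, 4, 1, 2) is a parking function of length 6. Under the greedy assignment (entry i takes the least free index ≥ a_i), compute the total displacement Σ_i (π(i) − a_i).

Σπ = 6·7/2 = 21 (π permutes [6]); Σa = 3+3+1+4+1+2 = 14; disp = 21−14 = 7.

7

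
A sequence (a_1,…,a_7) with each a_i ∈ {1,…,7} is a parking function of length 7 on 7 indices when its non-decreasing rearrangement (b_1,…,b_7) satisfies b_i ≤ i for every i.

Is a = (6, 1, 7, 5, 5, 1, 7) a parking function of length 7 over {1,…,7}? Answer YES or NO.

Rearranged: b = (1, 1, 5, 5, 6, 7, 7).
  b_1=1 ≤ 1
  b_2=1 ≤ 2
  b_3=5 > 3
  fails at i=3 ⇒ NO

NO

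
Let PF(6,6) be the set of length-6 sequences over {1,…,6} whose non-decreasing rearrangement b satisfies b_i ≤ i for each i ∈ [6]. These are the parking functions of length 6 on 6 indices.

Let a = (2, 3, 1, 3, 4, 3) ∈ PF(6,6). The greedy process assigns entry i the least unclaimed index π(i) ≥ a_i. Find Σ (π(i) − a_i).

5

Σπ = 21 ({1..6} each once); Σa = 2+3+1+3+4+3 = 16; disp = 21−16 = 5.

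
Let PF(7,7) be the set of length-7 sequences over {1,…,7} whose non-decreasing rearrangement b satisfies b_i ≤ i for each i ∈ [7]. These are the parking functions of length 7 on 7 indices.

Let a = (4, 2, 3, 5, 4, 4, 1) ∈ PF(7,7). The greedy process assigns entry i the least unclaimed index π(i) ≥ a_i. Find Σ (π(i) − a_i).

Σπ = 28 ({1..7} each once); Σa = 4+2+3+5+4+4+1 = 23; disp = 28−23 = 5.

5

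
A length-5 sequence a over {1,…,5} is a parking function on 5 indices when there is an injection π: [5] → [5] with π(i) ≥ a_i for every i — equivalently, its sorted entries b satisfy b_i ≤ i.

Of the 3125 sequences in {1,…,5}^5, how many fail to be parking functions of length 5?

#PF = (5−5+1)·(5+1)^(5−1) = 1·1296 = 1296 (Pollak)
Check (5,5,5,3,5) → sorted (3,5,5,5,5): b_1=3>1, not a PF.
5^5 − 1296 = 3125 − 1296 = 1829

1829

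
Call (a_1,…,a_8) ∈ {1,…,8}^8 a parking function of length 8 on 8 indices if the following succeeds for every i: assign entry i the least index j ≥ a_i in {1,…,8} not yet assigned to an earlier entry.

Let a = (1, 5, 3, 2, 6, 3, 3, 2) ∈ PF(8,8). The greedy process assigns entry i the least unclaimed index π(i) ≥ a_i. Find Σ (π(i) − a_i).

11

Σπ(i) = 1+…+8 = 36; Σa = 1+5+3+2+6+3+3+2 = 25; disp = 36−25 = 11.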